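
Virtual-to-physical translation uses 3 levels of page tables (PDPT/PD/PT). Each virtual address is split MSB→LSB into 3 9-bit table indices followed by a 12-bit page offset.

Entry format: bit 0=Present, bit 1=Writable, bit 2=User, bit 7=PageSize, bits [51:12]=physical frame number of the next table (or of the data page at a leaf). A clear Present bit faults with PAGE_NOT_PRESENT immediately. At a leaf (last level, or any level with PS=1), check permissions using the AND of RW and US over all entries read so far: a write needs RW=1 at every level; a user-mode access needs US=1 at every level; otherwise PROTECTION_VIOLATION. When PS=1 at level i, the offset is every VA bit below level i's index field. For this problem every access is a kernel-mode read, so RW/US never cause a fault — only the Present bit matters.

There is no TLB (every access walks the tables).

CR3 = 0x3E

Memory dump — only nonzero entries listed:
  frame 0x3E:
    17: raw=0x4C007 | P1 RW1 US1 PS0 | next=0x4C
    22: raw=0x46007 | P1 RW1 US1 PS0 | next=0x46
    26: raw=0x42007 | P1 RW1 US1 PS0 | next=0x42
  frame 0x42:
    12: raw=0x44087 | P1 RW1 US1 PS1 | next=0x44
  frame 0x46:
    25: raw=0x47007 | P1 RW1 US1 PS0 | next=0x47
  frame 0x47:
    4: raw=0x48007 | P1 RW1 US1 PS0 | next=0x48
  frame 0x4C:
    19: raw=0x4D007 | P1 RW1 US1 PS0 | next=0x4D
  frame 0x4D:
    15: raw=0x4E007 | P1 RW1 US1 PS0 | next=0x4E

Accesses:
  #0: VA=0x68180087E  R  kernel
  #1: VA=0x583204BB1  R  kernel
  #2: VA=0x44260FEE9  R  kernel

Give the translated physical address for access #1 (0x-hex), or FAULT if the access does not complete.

Trace:
#0 VA=0x68180087E (r,kernel):
  lvl0: tbl 0x3E, slot 26 ⇒ 0x42007 (P1/RW1/US1/PS0)
  lvl1: tbl 0x42, slot 12 ⇒ 0x44087 (P1/RW1/US1/PS1)
  ⇒ phys 0x4487E (huge @L1)  [2 reads]
#1 VA=0x583204BB1 (r,kernel):
  lvl0: tbl 0x3E, slot 22 ⇒ 0x46007 (P1/RW1/US1/PS0)
  lvl1: tbl 0x46, slot 25 ⇒ 0x47007 (P1/RW1/US1/PS0)
  lvl2: tbl 0x47, slot 4 ⇒ 0x48007 (P1/RW1/US1/PS0)
  ⇒ phys 0x48BB1  [3 reads]
#2 VA=0x44260FEE9 (r,kernel):
  lvl0: tbl 0x3E, slot 17 ⇒ 0x4C007 (P1/RW1/US1/PS0)
  lvl1: tbl 0x4C, slot 19 ⇒ 0x4D007 (P1/RW1/US1/PS0)
  lvl2: tbl 0x4D, slot 15 ⇒ 0x4E007 (P1/RW1/US1/PS0)
  ⇒ phys 0x4EEE9  [3 reads]

Access #1 PA: 0x48BB1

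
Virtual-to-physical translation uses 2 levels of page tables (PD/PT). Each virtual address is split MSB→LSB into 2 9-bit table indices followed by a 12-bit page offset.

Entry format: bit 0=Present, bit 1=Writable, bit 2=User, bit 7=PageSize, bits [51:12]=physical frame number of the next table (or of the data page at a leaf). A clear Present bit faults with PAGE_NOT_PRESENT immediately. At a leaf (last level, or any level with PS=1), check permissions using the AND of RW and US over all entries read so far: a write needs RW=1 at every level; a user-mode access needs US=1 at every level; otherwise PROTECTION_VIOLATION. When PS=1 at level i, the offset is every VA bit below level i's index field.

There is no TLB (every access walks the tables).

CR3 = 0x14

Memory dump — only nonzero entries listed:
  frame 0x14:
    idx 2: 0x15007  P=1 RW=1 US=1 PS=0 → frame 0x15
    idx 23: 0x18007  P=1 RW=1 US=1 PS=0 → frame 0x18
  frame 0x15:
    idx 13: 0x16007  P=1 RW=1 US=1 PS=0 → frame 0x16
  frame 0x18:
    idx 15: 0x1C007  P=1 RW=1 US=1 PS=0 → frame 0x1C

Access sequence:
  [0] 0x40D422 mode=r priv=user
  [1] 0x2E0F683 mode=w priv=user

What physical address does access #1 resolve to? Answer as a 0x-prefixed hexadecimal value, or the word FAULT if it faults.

Trace:
#0 VA=0x40D422 (r,user):
  L0: frame=0x14 idx=2 entry=0x15007 [P=1 RW=1 US=1 PS=0]
  L1: frame=0x15 idx=13 entry=0x16007 [P=1 RW=1 US=1 PS=0]
  → PA=0x16422  (2 entries read)
#1 VA=0x2E0F683 (w,user):
  L0: frame=0x14 idx=23 entry=0x18007 [P=1 RW=1 US=1 PS=0]
  L1: frame=0x18 idx=15 entry=0x1C007 [P=1 RW=1 US=1 PS=0]
  → PA=0x1C683  (2 entries read)

Access #1 PA: 0x1C683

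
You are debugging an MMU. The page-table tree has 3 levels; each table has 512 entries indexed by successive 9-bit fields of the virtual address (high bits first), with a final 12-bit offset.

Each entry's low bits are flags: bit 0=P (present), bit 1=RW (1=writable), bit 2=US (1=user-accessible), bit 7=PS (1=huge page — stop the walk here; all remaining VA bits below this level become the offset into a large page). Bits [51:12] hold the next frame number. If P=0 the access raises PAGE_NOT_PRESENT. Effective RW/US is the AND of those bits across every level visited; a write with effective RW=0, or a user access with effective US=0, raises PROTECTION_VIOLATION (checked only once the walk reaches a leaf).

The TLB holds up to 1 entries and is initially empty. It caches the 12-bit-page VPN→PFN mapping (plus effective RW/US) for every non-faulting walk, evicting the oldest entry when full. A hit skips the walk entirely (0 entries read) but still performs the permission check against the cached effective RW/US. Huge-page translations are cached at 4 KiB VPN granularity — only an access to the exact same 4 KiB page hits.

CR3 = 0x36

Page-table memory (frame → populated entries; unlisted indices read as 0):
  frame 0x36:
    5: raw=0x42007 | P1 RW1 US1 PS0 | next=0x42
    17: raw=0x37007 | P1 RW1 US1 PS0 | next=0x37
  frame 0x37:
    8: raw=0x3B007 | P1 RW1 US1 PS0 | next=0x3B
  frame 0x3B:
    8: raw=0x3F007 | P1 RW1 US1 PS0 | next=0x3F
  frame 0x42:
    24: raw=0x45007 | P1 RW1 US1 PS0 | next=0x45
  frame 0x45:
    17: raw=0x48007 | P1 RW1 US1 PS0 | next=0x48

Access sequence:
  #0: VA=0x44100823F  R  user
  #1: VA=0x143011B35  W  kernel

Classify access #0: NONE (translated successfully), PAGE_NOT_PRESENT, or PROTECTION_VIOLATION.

Trace:
#0 VA=0x44100823F (r,user):
  L0 @0x36[17] → 0x37007  P=1,RW=1,US=1,PS=0
  L1 @0x37[8] → 0x3B007  P=1,RW=1,US=1,PS=0
  L2 @0x3B[8] → 0x3F007  P=1,RW=1,US=1,PS=0
  ✓ 0x3F23F  — 3 lookups
#1 VA=0x143011B35 (w,kernel):
  L0 @0x36[5] → 0x42007  P=1,RW=1,US=1,PS=0
  L1 @0x42[24] → 0x45007  P=1,RW=1,US=1,PS=0
  L2 @0x45[17] → 0x48007  P=1,RW=1,US=1,PS=0
  ✓ 0x48B35  — 3 lookups

Access #0 fault: NONE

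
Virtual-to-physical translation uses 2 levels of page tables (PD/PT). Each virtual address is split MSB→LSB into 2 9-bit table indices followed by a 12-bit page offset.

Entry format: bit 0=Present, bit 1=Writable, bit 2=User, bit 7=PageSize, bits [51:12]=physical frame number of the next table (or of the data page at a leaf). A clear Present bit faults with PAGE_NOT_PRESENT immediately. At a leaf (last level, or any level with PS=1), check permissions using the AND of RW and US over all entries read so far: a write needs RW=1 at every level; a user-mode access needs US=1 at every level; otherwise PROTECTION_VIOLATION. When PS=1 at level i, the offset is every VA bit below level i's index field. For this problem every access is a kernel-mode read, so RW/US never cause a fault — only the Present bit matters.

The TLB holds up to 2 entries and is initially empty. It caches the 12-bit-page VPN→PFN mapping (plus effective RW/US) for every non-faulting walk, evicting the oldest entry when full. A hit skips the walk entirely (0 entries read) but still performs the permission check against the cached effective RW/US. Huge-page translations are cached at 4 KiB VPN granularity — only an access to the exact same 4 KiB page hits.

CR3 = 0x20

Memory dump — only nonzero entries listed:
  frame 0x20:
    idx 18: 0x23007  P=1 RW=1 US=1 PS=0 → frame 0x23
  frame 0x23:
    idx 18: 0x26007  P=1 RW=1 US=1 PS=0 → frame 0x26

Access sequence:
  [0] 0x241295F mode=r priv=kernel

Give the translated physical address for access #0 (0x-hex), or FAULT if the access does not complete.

Per-access translation:
#0 VA=0x241295F (r,kernel):
  L0: frame=0x20 idx=18 entry=0x23007 [P=1 RW=1 US=1 PS=0]
  L1: frame=0x23 idx=18 entry=0x26007 [P=1 RW=1 US=1 PS=0]
  → PA=0x2695F  (2 entries read)

Access #0 PA: 0x2695F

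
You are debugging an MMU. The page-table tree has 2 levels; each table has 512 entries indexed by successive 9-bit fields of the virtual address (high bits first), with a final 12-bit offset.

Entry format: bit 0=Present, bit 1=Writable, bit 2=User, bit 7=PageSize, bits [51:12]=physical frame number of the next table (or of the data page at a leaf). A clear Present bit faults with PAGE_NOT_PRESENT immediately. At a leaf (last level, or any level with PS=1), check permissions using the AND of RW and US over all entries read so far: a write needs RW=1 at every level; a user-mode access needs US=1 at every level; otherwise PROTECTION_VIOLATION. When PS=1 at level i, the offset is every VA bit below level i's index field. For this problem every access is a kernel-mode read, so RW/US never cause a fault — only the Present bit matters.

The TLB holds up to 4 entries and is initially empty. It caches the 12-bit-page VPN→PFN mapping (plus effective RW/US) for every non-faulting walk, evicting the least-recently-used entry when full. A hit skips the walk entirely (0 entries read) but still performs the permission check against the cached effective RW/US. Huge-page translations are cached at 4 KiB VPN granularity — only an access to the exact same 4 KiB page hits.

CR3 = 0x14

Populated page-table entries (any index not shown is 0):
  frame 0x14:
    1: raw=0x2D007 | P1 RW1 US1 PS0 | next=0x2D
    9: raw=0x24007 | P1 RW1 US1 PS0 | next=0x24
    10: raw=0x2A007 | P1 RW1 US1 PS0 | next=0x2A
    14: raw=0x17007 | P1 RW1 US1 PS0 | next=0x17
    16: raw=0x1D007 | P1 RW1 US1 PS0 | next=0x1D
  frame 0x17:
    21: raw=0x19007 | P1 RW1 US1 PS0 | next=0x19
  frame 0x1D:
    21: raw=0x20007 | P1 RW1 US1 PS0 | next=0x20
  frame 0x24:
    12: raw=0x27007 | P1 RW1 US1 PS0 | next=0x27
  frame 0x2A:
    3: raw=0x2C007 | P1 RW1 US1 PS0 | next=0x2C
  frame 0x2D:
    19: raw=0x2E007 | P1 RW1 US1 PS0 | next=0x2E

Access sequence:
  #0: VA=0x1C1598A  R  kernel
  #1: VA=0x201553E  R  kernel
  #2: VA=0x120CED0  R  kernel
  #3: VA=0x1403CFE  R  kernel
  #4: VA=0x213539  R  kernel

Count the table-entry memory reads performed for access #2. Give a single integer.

Walk each access:
#0 VA=0x1C1598A (r,kernel):
  [0] read 0x14 idx=14: raw=0x17007 flags P=1 W=1 U=1 S=0
  [1] read 0x17 idx=21: raw=0x19007 flags P=1 W=1 U=1 S=0
  ⇒ phys 0x1998A  [2 reads]
#1 VA=0x201553E (r,kernel):
  [0] read 0x14 idx=16: raw=0x1D007 flags P=1 W=1 U=1 S=0
  [1] read 0x1D idx=21: raw=0x20007 flags P=1 W=1 U=1 S=0
  ⇒ phys 0x2053E  [2 reads]
#2 VA=0x120CED0 (r,kernel):
  [0] read 0x14 idx=9: raw=0x24007 flags P=1 W=1 U=1 S=0
  [1] read 0x24 idx=12: raw=0x27007 flags P=1 W=1 U=1 S=0
  ⇒ phys 0x27ED0  [2 reads]
#3 VA=0x1403CFE (r,kernel):
  [0] read 0x14 idx=10: raw=0x2A007 flags P=1 W=1 U=1 S=0
  [1] read 0x2A idx=3: raw=0x2C007 flags P=1 W=1 U=1 S=0
  ⇒ phys 0x2CCFE  [2 reads]
#4 VA=0x213539 (r,kernel):
  [0] read 0x14 idx=1: raw=0x2D007 flags P=1 W=1 U=1 S=0
  [1] read 0x2D idx=19: raw=0x2E007 flags P=1 W=1 U=1 S=0
  ⇒ phys 0x2E539  [2 reads]

Entries read for #2: 2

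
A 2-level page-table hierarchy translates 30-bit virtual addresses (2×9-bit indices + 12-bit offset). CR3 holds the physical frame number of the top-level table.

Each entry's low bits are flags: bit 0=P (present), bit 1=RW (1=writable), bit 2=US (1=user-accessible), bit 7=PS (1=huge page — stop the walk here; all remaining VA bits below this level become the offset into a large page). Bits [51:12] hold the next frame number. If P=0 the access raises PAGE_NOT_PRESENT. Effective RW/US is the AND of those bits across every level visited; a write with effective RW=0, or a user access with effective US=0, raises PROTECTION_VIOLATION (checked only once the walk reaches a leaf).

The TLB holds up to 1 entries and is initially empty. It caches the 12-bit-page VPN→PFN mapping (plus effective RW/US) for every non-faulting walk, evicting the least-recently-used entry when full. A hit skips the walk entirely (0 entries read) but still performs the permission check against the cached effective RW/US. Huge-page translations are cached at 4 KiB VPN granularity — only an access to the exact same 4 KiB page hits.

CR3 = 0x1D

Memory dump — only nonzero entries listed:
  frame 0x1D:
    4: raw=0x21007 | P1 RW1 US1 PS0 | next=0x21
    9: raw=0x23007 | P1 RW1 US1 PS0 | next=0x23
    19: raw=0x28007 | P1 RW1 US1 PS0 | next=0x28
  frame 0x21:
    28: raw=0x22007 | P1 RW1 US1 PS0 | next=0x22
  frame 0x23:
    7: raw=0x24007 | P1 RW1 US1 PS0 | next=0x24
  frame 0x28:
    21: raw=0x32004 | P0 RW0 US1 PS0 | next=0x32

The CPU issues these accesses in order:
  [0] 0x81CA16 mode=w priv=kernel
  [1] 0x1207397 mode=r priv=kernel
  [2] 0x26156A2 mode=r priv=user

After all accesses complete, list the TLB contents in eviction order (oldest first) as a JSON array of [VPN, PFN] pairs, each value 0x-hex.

Trace:
#0 VA=0x81CA16 (w,kernel):
  [0] read 0x1D idx=4: raw=0x21007 flags P=1 W=1 U=1 S=0
  [1] read 0x21 idx=28: raw=0x22007 flags P=1 W=1 U=1 S=0
  → PA=0x22A16  (2 entries read)
#1 VA=0x1207397 (r,kernel):
  [0] read 0x1D idx=9: raw=0x23007 flags P=1 W=1 U=1 S=0
  [1] read 0x23 idx=7: raw=0x24007 flags P=1 W=1 U=1 S=0
  → PA=0x24397  (2 entries read)
#2 VA=0x26156A2 (r,user):
  [0] read 0x1D idx=19: raw=0x28007 flags P=1 W=1 U=1 S=0
  [1] read 0x28 idx=21: raw=0x32004 flags P=0 W=0 U=1 S=0
  ⇒ fault: PAGE_NOT_PRESENT  — 2 lookups

TLB: [["0x1207", "0x24"]]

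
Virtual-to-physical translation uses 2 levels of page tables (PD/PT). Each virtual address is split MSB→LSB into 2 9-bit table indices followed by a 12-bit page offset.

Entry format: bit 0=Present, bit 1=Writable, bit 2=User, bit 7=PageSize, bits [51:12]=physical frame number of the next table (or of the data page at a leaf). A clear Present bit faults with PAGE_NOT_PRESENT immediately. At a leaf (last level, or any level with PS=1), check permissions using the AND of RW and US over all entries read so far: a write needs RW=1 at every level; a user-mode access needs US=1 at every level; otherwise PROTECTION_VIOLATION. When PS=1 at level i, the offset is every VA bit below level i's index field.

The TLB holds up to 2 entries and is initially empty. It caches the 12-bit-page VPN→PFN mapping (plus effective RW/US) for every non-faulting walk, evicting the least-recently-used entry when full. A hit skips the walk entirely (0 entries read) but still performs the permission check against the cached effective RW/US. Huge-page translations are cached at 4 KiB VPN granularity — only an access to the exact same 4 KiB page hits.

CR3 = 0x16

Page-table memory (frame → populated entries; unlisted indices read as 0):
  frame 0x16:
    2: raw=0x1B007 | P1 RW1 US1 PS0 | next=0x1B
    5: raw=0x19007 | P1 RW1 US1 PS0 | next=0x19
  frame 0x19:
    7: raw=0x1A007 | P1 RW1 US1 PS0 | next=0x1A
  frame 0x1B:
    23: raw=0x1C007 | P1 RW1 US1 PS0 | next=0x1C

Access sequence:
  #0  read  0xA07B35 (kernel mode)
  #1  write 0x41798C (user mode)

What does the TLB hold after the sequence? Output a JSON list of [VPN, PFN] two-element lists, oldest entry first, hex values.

Trace:
#0 VA=0xA07B35 (r,kernel):
  L0: frame=0x16 idx=5 entry=0x19007 [P=1 RW=1 US=1 PS=0]
  L1: frame=0x19 idx=7 entry=0x1A007 [P=1 RW=1 US=1 PS=0]
  → PA=0x1AB35  (2 entries read)
#1 VA=0x41798C (w,user):
  L0: frame=0x16 idx=2 entry=0x1B007 [P=1 RW=1 US=1 PS=0]
  L1: frame=0x1B idx=23 entry=0x1C007 [P=1 RW=1 US=1 PS=0]
  → PA=0x1C98C  (2 entries read)

TLB: [["0xA07", "0x1A"], ["0x417", "0x1C"]]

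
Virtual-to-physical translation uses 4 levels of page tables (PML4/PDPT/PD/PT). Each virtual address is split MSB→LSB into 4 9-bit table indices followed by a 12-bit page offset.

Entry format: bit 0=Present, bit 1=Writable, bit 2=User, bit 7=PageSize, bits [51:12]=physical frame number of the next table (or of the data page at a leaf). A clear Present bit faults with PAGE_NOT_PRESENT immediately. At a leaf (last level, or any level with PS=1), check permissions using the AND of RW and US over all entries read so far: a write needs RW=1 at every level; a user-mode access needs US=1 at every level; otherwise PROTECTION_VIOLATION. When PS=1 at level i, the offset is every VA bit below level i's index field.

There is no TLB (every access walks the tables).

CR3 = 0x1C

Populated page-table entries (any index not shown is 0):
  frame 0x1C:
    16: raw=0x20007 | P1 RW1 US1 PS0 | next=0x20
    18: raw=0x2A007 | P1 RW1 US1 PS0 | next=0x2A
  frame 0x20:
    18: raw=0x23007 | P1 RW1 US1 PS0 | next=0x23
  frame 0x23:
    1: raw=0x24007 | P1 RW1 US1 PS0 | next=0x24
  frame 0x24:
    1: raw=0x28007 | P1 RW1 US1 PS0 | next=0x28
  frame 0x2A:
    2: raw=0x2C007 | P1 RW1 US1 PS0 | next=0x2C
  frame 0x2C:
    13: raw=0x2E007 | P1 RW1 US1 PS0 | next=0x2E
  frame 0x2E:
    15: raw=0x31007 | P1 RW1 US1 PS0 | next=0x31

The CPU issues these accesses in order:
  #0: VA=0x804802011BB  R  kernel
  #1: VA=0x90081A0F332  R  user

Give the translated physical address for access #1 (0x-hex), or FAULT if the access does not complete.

Per-access translation:
#0 VA=0x804802011BB (r,kernel):
  lvl0: tbl 0x1C, slot 16 ⇒ 0x20007 (P1/RW1/US1/PS0)
  lvl1: tbl 0x20, slot 18 ⇒ 0x23007 (P1/RW1/US1/PS0)
  lvl2: tbl 0x23, slot 1 ⇒ 0x24007 (P1/RW1/US1/PS0)
  lvl3: tbl 0x24, slot 1 ⇒ 0x28007 (P1/RW1/US1/PS0)
  ✓ 0x281BB  — 4 lookups
#1 VA=0x90081A0F332 (r,user):
  lvl0: tbl 0x1C, slot 18 ⇒ 0x2A007 (P1/RW1/US1/PS0)
  lvl1: tbl 0x2A, slot 2 ⇒ 0x2C007 (P1/RW1/US1/PS0)
  lvl2: tbl 0x2C, slot 13 ⇒ 0x2E007 (P1/RW1/US1/PS0)
  lvl3: tbl 0x2E, slot 15 ⇒ 0x31007 (P1/RW1/US1/PS0)
  ✓ 0x31332  — 4 lookups

Access #1 PA: 0x31332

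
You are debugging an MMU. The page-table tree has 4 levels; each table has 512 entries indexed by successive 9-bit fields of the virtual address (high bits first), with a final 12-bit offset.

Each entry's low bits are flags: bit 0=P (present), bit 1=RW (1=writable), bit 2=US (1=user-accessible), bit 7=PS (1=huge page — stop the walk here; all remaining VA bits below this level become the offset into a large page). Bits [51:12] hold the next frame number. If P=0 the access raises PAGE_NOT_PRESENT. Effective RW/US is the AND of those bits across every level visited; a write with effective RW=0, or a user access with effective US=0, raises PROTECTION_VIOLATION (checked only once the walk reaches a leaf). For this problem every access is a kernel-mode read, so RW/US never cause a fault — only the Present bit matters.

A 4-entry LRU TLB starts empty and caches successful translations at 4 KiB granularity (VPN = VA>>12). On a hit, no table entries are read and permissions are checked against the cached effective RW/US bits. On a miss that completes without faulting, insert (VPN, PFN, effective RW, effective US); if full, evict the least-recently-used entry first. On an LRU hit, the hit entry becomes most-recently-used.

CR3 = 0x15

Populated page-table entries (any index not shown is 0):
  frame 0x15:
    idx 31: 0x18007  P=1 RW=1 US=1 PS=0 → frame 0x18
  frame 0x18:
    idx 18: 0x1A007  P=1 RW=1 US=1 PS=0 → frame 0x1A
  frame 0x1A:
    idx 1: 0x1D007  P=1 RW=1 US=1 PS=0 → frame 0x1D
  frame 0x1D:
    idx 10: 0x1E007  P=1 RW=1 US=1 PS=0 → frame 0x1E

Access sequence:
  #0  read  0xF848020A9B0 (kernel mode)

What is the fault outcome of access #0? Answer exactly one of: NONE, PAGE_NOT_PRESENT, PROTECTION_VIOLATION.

Trace:
#0 VA=0xF848020A9B0 (r,kernel):
  lvl0: tbl 0x15, slot 31 ⇒ 0x18007 (P1/RW1/US1/PS0)
  lvl1: tbl 0x18, slot 18 ⇒ 0x1A007 (P1/RW1/US1/PS0)
  lvl2: tbl 0x1A, slot 1 ⇒ 0x1D007 (P1/RW1/US1/PS0)
  lvl3: tbl 0x1D, slot 10 ⇒ 0x1E007 (P1/RW1/US1/PS0)
  ⇒ phys 0x1E9B0  [4 reads]

Access #0 fault: NONE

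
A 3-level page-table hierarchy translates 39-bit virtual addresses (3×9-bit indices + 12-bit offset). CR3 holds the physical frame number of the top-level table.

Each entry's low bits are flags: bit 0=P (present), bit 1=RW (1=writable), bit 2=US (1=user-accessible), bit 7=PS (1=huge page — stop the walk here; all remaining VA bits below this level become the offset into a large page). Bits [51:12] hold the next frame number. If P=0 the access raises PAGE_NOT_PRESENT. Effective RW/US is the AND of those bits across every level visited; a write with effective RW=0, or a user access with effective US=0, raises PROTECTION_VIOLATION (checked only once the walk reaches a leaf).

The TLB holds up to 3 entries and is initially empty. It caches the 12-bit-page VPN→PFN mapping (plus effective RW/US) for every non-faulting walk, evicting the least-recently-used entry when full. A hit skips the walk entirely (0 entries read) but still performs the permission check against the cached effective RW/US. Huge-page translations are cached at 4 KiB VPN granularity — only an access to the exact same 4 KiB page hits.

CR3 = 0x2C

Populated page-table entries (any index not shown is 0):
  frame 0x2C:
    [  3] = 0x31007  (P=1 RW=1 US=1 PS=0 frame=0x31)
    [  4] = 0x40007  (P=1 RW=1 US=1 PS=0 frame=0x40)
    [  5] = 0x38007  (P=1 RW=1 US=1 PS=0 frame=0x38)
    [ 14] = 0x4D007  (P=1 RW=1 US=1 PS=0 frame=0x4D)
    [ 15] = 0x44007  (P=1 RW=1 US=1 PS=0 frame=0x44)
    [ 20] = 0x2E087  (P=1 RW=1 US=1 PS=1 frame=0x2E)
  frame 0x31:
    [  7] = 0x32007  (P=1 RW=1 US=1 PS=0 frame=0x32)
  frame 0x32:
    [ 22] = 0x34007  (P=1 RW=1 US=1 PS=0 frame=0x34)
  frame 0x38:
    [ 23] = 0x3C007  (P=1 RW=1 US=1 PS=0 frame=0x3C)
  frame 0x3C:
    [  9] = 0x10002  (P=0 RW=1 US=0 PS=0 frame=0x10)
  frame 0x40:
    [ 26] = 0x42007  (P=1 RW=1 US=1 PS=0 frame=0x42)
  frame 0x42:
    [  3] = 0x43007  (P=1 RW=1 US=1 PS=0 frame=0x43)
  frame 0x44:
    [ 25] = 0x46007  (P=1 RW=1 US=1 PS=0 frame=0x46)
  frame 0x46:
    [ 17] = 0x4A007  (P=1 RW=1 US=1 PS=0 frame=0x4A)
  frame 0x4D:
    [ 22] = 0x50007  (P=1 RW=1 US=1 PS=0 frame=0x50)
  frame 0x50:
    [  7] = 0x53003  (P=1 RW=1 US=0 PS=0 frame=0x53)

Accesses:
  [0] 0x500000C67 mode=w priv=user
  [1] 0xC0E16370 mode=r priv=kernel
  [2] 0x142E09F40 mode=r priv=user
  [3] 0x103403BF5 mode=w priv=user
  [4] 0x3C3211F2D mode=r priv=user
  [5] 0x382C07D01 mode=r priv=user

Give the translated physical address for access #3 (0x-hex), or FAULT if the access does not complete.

Per-access translation:
#0 VA=0x500000C67 (w,user):
  L0: frame=0x2C idx=20 entry=0x2E087 [P=1 RW=1 US=1 PS=1]
  ⇒ phys 0x2EC67 (huge @L0)  [1 reads]
#1 VA=0xC0E16370 (r,kernel):
  L0: frame=0x2C idx=3 entry=0x31007 [P=1 RW=1 US=1 PS=0]
  L1: frame=0x31 idx=7 entry=0x32007 [P=1 RW=1 US=1 PS=0]
  L2: frame=0x32 idx=22 entry=0x34007 [P=1 RW=1 US=1 PS=0]
  ⇒ phys 0x34370  [3 reads]
#2 VA=0x142E09F40 (r,user):
  L0: frame=0x2C idx=5 entry=0x38007 [P=1 RW=1 US=1 PS=0]
  L1: frame=0x38 idx=23 entry=0x3C007 [P=1 RW=1 US=1 PS=0]
  L2: frame=0x3C idx=9 entry=0x10002 [P=0 RW=1 US=0 PS=0]
  → PAGE_NOT_PRESENT  (3 entries read)
#3 VA=0x103403BF5 (w,user):
  L0: frame=0x2C idx=4 entry=0x40007 [P=1 RW=1 US=1 PS=0]
  L1: frame=0x40 idx=26 entry=0x42007 [P=1 RW=1 US=1 PS=0]
  L2: frame=0x42 idx=3 entry=0x43007 [P=1 RW=1 US=1 PS=0]
  ⇒ phys 0x43BF5  [3 reads]
#4 VA=0x3C3211F2D (r,user):
  L0: frame=0x2C idx=15 entry=0x44007 [P=1 RW=1 US=1 PS=0]
  L1: frame=0x44 idx=25 entry=0x46007 [P=1 RW=1 US=1 PS=0]
  L2: frame=0x46 idx=17 entry=0x4A007 [P=1 RW=1 US=1 PS=0]
  ⇒ phys 0x4AF2D  [3 reads]
#5 VA=0x382C07D01 (r,user):
  L0: frame=0x2C idx=14 entry=0x4D007 [P=1 RW=1 US=1 PS=0]
  L1: frame=0x4D idx=22 entry=0x50007 [P=1 RW=1 US=1 PS=0]
  L2: frame=0x50 idx=7 entry=0x53003 [P=1 RW=1 US=0 PS=0]
  → PROTECTION_VIOLATION  (3 entries read)

Access #3 PA: 0x43BF5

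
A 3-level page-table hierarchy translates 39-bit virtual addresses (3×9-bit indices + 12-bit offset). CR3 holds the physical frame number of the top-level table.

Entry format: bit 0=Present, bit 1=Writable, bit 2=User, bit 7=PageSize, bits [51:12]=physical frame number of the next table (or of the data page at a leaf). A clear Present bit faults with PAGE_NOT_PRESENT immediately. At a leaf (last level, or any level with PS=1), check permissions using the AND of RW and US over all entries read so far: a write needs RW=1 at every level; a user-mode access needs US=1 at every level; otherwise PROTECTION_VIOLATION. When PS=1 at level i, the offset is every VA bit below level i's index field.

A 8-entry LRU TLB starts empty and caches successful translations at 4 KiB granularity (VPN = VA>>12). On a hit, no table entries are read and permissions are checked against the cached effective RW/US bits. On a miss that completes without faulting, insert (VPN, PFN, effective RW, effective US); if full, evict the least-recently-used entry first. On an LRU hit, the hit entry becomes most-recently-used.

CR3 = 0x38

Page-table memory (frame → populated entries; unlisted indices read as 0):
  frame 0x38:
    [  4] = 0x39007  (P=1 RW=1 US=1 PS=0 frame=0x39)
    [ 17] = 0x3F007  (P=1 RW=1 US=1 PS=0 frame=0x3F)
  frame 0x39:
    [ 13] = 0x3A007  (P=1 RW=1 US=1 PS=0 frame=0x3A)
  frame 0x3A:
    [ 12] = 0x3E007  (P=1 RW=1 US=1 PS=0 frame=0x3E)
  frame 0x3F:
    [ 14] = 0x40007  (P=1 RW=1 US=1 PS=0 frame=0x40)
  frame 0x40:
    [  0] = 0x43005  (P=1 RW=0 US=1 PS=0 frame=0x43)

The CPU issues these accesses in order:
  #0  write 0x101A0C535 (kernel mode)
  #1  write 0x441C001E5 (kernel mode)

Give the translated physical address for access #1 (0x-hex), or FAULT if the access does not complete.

Trace:
#0 VA=0x101A0C535 (w,kernel):
  lvl0: tbl 0x38, slot 4 ⇒ 0x39007 (P1/RW1/US1/PS0)
  lvl1: tbl 0x39, slot 13 ⇒ 0x3A007 (P1/RW1/US1/PS0)
  lvl2: tbl 0x3A, slot 12 ⇒ 0x3E007 (P1/RW1/US1/PS0)
  ⇒ phys 0x3E535  [3 reads]
#1 VA=0x441C001E5 (w,kernel):
  lvl0: tbl 0x38, slot 17 ⇒ 0x3F007 (P1/RW1/US1/PS0)
  lvl1: tbl 0x3F, slot 14 ⇒ 0x40007 (P1/RW1/US1/PS0)
  lvl2: tbl 0x40, slot 0 ⇒ 0x43005 (P1/RW0/US1/PS0)
  ⇒ fault: PROTECTION_VIOLATION  — 3 lookups

Access #1 PA: FAULT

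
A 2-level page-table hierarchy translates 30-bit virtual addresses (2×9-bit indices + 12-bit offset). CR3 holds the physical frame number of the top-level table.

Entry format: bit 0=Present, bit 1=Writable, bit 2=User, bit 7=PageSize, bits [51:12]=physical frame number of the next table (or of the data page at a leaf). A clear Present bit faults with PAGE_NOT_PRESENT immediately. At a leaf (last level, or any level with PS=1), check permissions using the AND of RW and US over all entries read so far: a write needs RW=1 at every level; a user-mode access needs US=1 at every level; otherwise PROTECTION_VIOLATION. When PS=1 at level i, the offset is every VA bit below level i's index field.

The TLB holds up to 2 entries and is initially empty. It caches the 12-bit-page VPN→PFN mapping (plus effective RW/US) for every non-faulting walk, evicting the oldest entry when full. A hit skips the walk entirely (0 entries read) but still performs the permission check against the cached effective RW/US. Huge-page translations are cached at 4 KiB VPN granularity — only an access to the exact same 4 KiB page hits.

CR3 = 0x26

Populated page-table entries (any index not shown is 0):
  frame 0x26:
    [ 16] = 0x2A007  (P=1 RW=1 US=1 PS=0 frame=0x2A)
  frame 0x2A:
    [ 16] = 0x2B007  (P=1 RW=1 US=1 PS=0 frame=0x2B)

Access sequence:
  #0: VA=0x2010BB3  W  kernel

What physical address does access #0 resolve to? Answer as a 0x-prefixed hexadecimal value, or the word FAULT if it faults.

Trace:
#0 VA=0x2010BB3 (w,kernel):
  L0: frame=0x26 idx=16 entry=0x2A007 [P=1 RW=1 US=1 PS=0]
  L1: frame=0x2A idx=16 entry=0x2B007 [P=1 RW=1 US=1 PS=0]
  → PA=0x2BBB3  (2 entries read)

Access #0 PA: 0x2BBB3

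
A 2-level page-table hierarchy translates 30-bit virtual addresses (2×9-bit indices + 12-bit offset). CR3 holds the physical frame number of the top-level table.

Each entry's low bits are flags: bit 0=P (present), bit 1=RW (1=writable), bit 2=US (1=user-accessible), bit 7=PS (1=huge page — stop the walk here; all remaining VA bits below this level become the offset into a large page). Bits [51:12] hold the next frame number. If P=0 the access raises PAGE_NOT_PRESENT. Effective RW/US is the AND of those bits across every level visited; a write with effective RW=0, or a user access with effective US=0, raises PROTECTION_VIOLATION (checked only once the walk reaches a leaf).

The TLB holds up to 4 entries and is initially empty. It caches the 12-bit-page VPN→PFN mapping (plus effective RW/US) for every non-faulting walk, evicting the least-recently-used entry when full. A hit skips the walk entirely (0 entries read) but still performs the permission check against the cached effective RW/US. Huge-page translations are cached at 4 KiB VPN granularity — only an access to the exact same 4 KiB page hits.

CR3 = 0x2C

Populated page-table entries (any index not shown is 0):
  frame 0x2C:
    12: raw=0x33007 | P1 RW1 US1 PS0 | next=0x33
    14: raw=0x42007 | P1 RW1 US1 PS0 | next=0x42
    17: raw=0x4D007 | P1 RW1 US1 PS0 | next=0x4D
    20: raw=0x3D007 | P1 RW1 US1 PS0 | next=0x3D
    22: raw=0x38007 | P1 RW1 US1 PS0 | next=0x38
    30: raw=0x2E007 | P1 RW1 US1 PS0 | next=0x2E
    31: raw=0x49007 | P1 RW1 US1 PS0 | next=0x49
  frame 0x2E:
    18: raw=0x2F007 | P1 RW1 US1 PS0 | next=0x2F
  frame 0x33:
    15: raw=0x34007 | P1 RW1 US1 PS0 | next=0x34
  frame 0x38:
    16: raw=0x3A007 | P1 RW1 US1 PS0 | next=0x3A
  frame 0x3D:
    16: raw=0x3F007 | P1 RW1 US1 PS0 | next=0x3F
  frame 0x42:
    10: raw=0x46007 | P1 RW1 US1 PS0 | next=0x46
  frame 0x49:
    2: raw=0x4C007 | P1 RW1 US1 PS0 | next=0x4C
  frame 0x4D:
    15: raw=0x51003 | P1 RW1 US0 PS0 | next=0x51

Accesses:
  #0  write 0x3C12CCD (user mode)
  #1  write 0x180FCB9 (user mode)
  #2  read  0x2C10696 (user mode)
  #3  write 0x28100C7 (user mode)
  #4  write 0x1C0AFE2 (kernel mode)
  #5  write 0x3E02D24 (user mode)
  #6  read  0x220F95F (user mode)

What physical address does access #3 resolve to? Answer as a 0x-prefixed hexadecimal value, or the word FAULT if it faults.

Walk each access:
#0 VA=0x3C12CCD (w,user):
  lvl0: tbl 0x2C, slot 30 ⇒ 0x2E007 (P1/RW1/US1/PS0)
  lvl1: tbl 0x2E, slot 18 ⇒ 0x2F007 (P1/RW1/US1/PS0)
  → PA=0x2FCCD  (2 entries read)
#1 VA=0x180FCB9 (w,user):
  lvl0: tbl 0x2C, slot 12 ⇒ 0x33007 (P1/RW1/US1/PS0)
  lvl1: tbl 0x33, slot 15 ⇒ 0x34007 (P1/RW1/US1/PS0)
  → PA=0x34CB9  (2 entries read)
#2 VA=0x2C10696 (r,user):
  lvl0: tbl 0x2C, slot 22 ⇒ 0x38007 (P1/RW1/US1/PS0)
  lvl1: tbl 0x38, slot 16 ⇒ 0x3A007 (P1/RW1/US1/PS0)
  → PA=0x3A696  (2 entries read)
#3 VA=0x28100C7 (w,user):
  lvl0: tbl 0x2C, slot 20 ⇒ 0x3D007 (P1/RW1/US1/PS0)
  lvl1: tbl 0x3D, slot 16 ⇒ 0x3F007 (P1/RW1/US1/PS0)
  → PA=0x3F0C7  (2 entries read)
#4 VA=0x1C0AFE2 (w,kernel):
  lvl0: tbl 0x2C, slot 14 ⇒ 0x42007 (P1/RW1/US1/PS0)
  lvl1: tbl 0x42, slot 10 ⇒ 0x46007 (P1/RW1/US1/PS0)
  → PA=0x46FE2  (2 entries read)
#5 VA=0x3E02D24 (w,user):
  lvl0: tbl 0x2C, slot 31 ⇒ 0x49007 (P1/RW1/US1/PS0)
  lvl1: tbl 0x49, slot 2 ⇒ 0x4C007 (P1/RW1/US1/PS0)
  → PA=0x4CD24  (2 entries read)
#6 VA=0x220F95F (r,user):
  lvl0: tbl 0x2C, slot 17 ⇒ 0x4D007 (P1/RW1/US1/PS0)
  lvl1: tbl 0x4D, slot 15 ⇒ 0x51003 (P1/RW1/US0/PS0)
  → PROTECTION_VIOLATION  (2 entries read)

Access #3 PA: 0x3F0C7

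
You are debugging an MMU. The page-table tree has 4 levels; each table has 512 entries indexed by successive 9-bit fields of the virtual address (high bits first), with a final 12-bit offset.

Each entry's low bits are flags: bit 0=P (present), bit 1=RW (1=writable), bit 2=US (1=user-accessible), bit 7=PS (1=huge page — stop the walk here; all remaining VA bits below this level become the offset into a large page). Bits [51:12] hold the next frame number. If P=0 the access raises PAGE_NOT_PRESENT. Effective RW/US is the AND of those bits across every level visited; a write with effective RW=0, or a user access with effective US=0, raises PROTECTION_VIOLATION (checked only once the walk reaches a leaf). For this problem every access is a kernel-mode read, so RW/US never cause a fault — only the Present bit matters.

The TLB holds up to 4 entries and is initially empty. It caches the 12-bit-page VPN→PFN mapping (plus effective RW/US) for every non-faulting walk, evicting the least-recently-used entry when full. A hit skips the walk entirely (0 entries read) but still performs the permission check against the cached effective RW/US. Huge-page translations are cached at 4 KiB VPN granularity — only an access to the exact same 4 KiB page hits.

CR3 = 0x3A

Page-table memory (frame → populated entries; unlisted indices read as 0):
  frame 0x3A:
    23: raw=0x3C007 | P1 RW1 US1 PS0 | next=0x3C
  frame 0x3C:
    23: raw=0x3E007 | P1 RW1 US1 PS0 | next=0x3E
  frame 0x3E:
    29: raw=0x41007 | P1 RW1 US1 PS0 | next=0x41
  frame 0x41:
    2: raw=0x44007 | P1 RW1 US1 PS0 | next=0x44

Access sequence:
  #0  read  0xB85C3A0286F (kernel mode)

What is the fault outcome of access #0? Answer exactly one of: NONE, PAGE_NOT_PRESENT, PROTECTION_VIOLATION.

Trace:
#0 VA=0xB85C3A0286F (r,kernel):
  L0: frame=0x3A idx=23 entry=0x3C007 [P=1 RW=1 US=1 PS=0]
  L1: frame=0x3C idx=23 entry=0x3E007 [P=1 RW=1 US=1 PS=0]
  L2: frame=0x3E idx=29 entry=0x41007 [P=1 RW=1 US=1 PS=0]
  L3: frame=0x41 idx=2 entry=0x44007 [P=1 RW=1 US=1 PS=0]
  ✓ 0x4486F  — 4 lookups

Access #0 fault: NONE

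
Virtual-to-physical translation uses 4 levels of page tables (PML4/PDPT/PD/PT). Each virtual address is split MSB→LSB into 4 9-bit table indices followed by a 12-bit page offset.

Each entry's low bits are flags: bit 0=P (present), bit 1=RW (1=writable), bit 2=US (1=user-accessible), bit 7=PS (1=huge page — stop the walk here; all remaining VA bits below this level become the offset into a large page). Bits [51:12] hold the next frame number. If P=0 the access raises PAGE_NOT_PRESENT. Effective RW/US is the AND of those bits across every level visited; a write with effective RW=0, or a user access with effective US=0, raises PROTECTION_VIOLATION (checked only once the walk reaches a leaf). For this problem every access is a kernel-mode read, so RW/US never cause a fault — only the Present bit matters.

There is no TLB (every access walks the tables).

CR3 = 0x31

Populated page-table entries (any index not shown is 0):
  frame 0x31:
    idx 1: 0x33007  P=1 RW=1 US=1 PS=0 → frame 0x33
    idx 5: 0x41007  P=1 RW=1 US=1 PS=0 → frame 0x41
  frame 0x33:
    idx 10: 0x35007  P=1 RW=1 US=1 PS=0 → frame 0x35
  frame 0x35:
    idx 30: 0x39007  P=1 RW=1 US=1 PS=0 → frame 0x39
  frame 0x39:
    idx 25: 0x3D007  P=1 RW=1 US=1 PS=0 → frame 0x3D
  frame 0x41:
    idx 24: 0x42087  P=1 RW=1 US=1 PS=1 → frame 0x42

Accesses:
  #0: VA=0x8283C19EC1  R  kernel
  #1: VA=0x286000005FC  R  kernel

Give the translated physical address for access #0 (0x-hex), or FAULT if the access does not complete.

Per-access translation:
#0 VA=0x8283C19EC1 (r,kernel):
  [0] read 0x31 idx=1: raw=0x33007 flags P=1 W=1 U=1 S=0
  [1] read 0x33 idx=10: raw=0x35007 flags P=1 W=1 U=1 S=0
  [2] read 0x35 idx=30: raw=0x39007 flags P=1 W=1 U=1 S=0
  [3] read 0x39 idx=25: raw=0x3D007 flags P=1 W=1 U=1 S=0
  → PA=0x3DEC1  (4 entries read)
#1 VA=0x286000005FC (r,kernel):
  [0] read 0x31 idx=5: raw=0x41007 flags P=1 W=1 U=1 S=0
  [1] read 0x41 idx=24: raw=0x42087 flags P=1 W=1 U=1 S=1
  → PA=0x425FC (huge @L1)  (2 entries read)

Access #0 PA: 0x3DEC1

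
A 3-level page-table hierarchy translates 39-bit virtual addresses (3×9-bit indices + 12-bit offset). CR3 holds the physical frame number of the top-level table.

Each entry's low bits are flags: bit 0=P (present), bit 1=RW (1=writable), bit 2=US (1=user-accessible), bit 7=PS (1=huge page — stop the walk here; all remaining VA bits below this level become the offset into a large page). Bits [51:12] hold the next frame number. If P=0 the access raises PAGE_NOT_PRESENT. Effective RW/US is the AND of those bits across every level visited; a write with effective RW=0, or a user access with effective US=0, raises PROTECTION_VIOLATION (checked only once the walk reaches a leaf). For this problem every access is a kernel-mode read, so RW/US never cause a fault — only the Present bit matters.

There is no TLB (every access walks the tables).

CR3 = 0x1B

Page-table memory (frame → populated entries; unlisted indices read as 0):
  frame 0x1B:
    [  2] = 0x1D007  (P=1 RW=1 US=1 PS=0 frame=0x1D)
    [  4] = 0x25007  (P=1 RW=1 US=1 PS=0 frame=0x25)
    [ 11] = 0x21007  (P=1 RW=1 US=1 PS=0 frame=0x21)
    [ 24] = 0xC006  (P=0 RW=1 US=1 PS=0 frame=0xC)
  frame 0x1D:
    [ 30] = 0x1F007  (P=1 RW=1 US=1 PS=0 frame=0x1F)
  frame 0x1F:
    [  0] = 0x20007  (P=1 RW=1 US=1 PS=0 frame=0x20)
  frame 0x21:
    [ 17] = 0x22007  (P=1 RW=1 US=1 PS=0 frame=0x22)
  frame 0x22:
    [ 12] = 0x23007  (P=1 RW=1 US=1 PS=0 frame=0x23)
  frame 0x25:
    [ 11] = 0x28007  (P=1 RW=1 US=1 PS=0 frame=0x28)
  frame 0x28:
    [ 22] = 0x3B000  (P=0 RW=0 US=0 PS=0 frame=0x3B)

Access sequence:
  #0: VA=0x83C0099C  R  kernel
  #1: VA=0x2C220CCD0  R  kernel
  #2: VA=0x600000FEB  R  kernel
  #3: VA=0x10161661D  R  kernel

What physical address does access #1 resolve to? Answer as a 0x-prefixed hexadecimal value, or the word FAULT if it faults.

Per-access translation:
#0 VA=0x83C0099C (r,kernel):
  L0 @0x1B[2] → 0x1D007  P=1,RW=1,US=1,PS=0
  L1 @0x1D[30] → 0x1F007  P=1,RW=1,US=1,PS=0
  L2 @0x1F[0] → 0x20007  P=1,RW=1,US=1,PS=0
  ✓ 0x2099C  — 3 lookups
#1 VA=0x2C220CCD0 (r,kernel):
  L0 @0x1B[11] → 0x21007  P=1,RW=1,US=1,PS=0
  L1 @0x21[17] → 0x22007  P=1,RW=1,US=1,PS=0
  L2 @0x22[12] → 0x23007  P=1,RW=1,US=1,PS=0
  ✓ 0x23CD0  — 3 lookups
#2 VA=0x600000FEB (r,kernel):
  L0 @0x1B[24] → 0xC006  P=0,RW=1,US=1,PS=0
  → PAGE_NOT_PRESENT  (1 entries read)
#3 VA=0x10161661D (r,kernel):
  L0 @0x1B[4] → 0x25007  P=1,RW=1,US=1,PS=0
  L1 @0x25[11] → 0x28007  P=1,RW=1,US=1,PS=0
  L2 @0x28[22] → 0x3B000  P=0,RW=0,US=0,PS=0
  → PAGE_NOT_PRESENT  (3 entries read)

Access #1 PA: 0x23CD0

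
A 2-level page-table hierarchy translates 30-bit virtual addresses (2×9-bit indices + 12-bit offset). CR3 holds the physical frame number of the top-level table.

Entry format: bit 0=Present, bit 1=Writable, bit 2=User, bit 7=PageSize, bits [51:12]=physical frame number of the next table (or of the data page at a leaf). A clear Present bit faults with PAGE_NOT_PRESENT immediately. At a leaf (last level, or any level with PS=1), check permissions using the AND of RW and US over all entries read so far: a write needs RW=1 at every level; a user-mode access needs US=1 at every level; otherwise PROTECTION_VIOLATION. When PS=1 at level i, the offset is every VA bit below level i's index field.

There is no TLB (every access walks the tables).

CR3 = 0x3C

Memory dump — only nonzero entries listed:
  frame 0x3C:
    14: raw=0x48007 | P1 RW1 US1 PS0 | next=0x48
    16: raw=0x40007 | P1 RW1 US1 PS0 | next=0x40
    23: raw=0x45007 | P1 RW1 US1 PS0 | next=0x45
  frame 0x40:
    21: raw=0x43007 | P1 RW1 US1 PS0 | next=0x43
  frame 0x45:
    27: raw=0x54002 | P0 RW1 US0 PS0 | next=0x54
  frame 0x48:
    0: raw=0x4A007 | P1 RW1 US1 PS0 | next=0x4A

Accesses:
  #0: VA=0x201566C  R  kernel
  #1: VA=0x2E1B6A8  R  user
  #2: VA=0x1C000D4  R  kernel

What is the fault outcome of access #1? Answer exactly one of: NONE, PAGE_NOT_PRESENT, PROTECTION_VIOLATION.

Per-access translation:
#0 VA=0x201566C (r,kernel):
  lvl0: tbl 0x3C, slot 16 ⇒ 0x40007 (P1/RW1/US1/PS0)
  lvl1: tbl 0x40, slot 21 ⇒ 0x43007 (P1/RW1/US1/PS0)
  ✓ 0x4366C  — 2 lookups
#1 VA=0x2E1B6A8 (r,user):
  lvl0: tbl 0x3C, slot 23 ⇒ 0x45007 (P1/RW1/US1/PS0)
  lvl1: tbl 0x45, slot 27 ⇒ 0x54002 (P0/RW1/US0/PS0)
  ⇒ fault: PAGE_NOT_PRESENT  — 2 lookups
#2 VA=0x1C000D4 (r,kernel):
  lvl0: tbl 0x3C, slot 14 ⇒ 0x48007 (P1/RW1/US1/PS0)
  lvl1: tbl 0x48, slot 0 ⇒ 0x4A007 (P1/RW1/US1/PS0)
  ✓ 0x4A0D4  — 2 lookups

Access #1 fault: PAGE_NOT_PRESENT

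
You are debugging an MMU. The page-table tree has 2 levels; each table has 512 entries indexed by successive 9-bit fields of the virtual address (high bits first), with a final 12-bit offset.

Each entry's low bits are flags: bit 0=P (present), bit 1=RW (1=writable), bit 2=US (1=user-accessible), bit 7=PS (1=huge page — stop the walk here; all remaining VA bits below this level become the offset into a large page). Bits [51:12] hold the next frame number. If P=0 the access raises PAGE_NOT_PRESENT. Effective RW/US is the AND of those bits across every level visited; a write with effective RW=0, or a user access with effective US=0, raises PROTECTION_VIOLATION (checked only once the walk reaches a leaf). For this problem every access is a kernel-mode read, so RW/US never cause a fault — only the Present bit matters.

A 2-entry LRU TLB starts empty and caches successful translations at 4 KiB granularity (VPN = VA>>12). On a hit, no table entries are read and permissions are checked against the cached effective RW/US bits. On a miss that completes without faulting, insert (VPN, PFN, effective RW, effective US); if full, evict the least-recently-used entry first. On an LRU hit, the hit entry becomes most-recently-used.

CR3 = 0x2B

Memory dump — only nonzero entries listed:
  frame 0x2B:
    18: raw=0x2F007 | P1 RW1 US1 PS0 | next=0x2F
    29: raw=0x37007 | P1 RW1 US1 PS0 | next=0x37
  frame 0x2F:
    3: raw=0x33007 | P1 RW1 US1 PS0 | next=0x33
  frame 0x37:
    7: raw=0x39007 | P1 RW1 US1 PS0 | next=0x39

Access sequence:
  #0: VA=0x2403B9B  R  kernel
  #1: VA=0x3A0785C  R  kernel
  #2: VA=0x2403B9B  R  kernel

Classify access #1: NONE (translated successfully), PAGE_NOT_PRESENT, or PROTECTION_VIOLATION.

Per-access translation:
#0 VA=0x2403B9B (r,kernel):
  [0] read 0x2B idx=18: raw=0x2F007 flags P=1 W=1 U=1 S=0
  [1] read 0x2F idx=3: raw=0x33007 flags P=1 W=1 U=1 S=0
  ⇒ phys 0x33B9B  [2 reads]
#1 VA=0x3A0785C (r,kernel):
  [0] read 0x2B idx=29: raw=0x37007 flags P=1 W=1 U=1 S=0
  [1] read 0x37 idx=7: raw=0x39007 flags P=1 W=1 U=1 S=0
  ⇒ phys 0x3985C  [2 reads]
#2 VA=0x2403B9B (r,kernel):
  TLB hit vpn=0x2403 → PA=0x33B9B

Access #1 fault: NONE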